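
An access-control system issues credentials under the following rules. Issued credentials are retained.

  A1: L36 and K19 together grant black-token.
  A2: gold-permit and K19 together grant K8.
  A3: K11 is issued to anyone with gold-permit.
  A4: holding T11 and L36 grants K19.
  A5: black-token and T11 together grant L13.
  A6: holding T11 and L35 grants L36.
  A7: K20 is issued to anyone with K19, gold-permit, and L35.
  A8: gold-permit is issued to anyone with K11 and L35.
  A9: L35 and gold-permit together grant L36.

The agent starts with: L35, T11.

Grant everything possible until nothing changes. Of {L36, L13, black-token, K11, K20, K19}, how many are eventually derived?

4

Holding T11 and L35 grants L36 (A6).
Holding T11 and L36 grants K19 (A4).
Holding L36 and K19 grants black-token (A1).
Holding black-token and T11 grants L13 (A5).
L36: reached.
L13: reached.
black-token: reached.
K11 would need gold-permit (A3), but gold-permit is never granted.
K20 would need K19, gold-permit, and L35 (A7), but gold-permit is never granted.
K19: reached.
Reached: L36, L13, black-token, and K19 — 4 of the 6.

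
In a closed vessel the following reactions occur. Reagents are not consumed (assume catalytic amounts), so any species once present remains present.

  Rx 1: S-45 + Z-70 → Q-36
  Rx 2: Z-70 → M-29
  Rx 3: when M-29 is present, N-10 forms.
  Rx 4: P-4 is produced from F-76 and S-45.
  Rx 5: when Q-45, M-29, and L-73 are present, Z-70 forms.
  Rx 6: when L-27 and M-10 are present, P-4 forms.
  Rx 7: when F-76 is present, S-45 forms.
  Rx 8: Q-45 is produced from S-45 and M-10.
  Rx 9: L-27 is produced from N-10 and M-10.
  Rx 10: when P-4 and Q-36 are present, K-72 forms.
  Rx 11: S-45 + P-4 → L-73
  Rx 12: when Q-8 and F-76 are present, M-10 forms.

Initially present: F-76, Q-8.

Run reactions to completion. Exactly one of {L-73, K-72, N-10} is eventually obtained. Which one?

L-73

F-76 present → S-45 forms (Rx 7).
F-76 and S-45 present → P-4 forms (Rx 4).
S-45 and P-4 present → L-73 forms (Rx 11).
K-72 would need P-4 and Q-36 (Rx 10), but Q-36 never forms. N-10 would need M-29 (Rx 3), but M-29 never forms.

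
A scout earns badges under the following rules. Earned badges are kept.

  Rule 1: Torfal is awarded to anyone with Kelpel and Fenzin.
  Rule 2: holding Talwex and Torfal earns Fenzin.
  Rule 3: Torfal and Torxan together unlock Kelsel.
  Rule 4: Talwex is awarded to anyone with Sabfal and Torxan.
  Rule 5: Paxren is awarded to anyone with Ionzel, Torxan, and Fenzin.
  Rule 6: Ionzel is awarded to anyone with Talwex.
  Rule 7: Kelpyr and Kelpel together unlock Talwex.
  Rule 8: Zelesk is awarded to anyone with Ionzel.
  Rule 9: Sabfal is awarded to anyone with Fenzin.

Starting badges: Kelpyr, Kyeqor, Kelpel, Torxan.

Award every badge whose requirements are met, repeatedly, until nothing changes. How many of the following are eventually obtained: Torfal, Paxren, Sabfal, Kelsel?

Torfal would need Kelpel and Fenzin (Rule 1), but Fenzin is never earned.
Paxren would need Ionzel, Torxan, and Fenzin (Rule 5), but Fenzin is never earned.
Sabfal would need Fenzin (Rule 9), but Fenzin is never earned.
Kelsel would need Torfal and Torxan (Rule 3), but Torfal is never earned.
None of the 4 are reached.

0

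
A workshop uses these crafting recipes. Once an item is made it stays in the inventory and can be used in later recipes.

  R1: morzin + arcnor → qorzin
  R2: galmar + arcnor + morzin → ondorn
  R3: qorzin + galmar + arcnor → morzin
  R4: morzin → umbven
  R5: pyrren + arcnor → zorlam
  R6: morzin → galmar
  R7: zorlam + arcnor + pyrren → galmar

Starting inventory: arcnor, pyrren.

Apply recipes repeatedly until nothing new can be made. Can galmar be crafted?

pyrren + arcnor → zorlam (R5).
zorlam + arcnor + pyrren → galmar (R7).

Yes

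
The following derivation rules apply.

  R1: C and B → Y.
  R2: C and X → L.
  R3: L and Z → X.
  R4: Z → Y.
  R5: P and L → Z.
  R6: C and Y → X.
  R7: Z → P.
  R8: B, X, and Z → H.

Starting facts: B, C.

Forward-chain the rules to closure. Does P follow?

P would need Z (R7), but Z is never established.

No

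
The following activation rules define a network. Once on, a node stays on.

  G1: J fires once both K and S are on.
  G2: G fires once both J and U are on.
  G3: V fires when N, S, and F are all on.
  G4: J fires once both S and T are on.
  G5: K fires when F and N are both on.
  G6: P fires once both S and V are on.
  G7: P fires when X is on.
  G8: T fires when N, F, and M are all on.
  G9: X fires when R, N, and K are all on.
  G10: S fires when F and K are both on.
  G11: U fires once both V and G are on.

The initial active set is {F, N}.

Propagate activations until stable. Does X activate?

No

X would need R, N, and K (G9), but R never turns on.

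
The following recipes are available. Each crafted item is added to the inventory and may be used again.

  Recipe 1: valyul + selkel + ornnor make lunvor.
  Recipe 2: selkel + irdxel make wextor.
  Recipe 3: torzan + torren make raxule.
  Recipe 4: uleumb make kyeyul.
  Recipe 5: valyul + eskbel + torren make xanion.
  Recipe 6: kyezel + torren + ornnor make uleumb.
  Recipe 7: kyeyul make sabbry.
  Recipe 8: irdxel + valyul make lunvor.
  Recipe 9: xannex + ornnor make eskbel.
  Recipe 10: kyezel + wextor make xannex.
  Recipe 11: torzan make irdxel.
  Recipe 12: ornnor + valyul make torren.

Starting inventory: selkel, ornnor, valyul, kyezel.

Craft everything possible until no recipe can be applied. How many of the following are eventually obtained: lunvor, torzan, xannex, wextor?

Using Recipe 1, valyul, selkel, and ornnor make lunvor.
lunvor: reached.
No rule produces torzan, and it is not given.
xannex would need kyezel and wextor (Recipe 10), but wextor is never obtained.
wextor would need selkel and irdxel (Recipe 2), but irdxel is never obtained.
Reached: lunvor — 1 of the 4.

1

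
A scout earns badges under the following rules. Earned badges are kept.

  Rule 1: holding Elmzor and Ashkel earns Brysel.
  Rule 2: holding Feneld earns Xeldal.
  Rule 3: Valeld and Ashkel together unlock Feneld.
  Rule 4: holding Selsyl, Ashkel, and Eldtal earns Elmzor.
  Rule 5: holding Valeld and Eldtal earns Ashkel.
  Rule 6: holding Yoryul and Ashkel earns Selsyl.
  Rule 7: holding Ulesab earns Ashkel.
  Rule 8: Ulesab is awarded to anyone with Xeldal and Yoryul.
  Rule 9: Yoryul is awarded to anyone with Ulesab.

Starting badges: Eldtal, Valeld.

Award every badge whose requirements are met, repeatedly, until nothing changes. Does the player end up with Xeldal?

With Valeld and Eldtal, Ashkel is earned (Rule 5).
With Valeld and Ashkel, Feneld is earned (Rule 3).
With Feneld, Xeldal is earned (Rule 2).

Yes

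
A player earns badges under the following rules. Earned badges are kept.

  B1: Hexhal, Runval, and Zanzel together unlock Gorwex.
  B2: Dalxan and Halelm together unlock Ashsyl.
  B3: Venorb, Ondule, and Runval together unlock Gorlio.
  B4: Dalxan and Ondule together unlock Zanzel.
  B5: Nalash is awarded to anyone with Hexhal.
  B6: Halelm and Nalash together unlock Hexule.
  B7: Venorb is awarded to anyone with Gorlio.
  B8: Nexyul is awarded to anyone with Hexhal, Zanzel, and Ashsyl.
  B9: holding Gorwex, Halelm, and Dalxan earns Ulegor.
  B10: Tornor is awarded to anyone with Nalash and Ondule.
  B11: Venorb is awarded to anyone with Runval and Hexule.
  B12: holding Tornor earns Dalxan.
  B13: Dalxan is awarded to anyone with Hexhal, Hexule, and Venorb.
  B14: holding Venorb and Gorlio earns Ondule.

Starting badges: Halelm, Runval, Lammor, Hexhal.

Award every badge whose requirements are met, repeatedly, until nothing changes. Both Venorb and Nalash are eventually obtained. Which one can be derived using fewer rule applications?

Nalash

Nalash: With Hexhal, Nalash is earned (B5). [1 rule application]
Venorb: With Hexhal, Nalash is earned (B5). With Halelm and Nalash, Hexule is earned (B6). With Runval and Hexule, Venorb is earned (B11). [3 rule applications]
Nalash needs fewer.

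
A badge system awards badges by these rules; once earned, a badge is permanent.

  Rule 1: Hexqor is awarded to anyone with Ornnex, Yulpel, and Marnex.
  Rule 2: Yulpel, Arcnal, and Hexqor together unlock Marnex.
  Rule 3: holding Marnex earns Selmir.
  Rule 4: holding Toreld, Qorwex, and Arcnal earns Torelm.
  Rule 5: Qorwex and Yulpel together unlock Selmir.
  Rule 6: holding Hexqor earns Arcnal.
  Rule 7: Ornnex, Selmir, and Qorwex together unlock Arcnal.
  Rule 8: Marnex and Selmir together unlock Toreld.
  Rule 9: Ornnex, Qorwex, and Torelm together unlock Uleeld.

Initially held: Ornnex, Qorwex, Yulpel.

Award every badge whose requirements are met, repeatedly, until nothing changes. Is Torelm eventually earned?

No

Torelm would need Toreld, Qorwex, and Arcnal (Rule 4), but Toreld is never earned.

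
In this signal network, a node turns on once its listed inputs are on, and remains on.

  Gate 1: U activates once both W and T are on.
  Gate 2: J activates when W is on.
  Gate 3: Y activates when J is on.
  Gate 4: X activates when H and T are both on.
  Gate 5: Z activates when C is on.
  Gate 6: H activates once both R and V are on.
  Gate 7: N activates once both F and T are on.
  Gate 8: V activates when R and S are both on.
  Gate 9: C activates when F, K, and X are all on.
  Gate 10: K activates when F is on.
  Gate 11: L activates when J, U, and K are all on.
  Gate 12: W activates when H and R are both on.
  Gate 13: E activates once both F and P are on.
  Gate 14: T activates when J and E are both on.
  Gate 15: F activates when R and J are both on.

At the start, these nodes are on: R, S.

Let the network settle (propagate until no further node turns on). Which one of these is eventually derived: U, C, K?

R and S are on, so V activates (Gate 8).
R and V are on, so H activates (Gate 6).
H and R are on, so W activates (Gate 12).
Gate 2: W on → J on.
Gate 15: R and J on → F on.
F is on, so K activates (Gate 10).
C would need F, K, and X (Gate 9), but X never turns on. U would need W and T (Gate 1), but T never turns on.

K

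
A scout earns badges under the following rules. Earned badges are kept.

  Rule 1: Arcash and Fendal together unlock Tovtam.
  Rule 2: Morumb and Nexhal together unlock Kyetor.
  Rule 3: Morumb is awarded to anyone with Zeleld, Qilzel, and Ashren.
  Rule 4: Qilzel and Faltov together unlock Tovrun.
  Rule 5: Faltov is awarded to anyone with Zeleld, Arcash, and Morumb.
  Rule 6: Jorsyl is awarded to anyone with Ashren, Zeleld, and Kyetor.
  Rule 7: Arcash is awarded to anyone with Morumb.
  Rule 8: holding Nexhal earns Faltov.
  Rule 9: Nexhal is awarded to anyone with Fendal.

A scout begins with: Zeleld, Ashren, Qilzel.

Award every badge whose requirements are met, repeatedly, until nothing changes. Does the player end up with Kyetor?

No

Kyetor would need Morumb and Nexhal (Rule 2), but Nexhal is never earned.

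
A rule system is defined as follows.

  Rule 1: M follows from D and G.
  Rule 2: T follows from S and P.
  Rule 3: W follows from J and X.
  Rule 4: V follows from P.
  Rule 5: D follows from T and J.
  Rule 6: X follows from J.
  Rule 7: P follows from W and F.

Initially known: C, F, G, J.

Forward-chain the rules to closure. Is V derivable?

Yes

J holds, so X follows (Rule 6).
From J and X, Rule 3 gives W.
W and F hold, so P follows (Rule 7).
From P, Rule 4 gives V.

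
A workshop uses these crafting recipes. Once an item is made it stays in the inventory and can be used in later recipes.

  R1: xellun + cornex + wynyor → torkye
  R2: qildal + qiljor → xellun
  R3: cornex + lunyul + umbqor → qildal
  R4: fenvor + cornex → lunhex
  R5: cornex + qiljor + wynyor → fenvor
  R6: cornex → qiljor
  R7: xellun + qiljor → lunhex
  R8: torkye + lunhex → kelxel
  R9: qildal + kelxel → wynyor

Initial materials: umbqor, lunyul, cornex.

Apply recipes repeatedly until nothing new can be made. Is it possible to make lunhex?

Using R3, cornex, lunyul, and umbqor make qildal.
cornex → qiljor (R6).
qildal + qiljor → xellun (R2).
xellun + qiljor → lunhex (R7).

Yes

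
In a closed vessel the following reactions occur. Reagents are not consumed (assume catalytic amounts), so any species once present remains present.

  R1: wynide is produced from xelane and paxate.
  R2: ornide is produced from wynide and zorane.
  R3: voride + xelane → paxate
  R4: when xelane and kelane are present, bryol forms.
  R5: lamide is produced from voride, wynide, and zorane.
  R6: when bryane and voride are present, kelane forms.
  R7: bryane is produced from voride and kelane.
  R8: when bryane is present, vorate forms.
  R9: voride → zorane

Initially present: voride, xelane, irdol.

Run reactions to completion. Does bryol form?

bryol would need xelane and kelane (R4), but kelane never forms.

No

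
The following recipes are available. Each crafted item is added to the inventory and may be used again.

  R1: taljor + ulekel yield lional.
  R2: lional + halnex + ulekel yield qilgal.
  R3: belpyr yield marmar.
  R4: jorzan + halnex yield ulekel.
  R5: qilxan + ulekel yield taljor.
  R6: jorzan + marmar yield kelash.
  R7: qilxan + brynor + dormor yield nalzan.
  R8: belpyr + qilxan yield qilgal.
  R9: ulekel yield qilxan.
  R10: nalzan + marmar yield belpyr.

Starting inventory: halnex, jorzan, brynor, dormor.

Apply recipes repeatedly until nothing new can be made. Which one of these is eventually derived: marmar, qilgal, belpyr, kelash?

Using R4, jorzan and halnex make ulekel.
Using R9, ulekel makes qilxan.
Using R5, qilxan and ulekel make taljor.
taljor + ulekel → lional (R1).
Using R2, lional, halnex, and ulekel make qilgal.
belpyr would need nalzan and marmar (R10), but marmar is never obtained. marmar would need belpyr (R3), but belpyr is never obtained. kelash would need jorzan and marmar (R6), but marmar is never obtained.

qilgal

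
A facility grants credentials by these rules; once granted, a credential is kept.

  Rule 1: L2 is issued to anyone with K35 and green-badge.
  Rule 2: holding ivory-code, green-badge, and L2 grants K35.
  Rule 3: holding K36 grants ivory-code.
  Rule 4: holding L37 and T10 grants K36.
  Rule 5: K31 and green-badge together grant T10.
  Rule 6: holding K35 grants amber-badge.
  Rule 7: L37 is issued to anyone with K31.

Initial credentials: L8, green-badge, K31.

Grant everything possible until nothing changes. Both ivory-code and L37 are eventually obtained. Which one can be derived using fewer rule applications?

L37: Holding K31 grants L37 (Rule 7). [1 rule application]
ivory-code: Holding K31 and green-badge grants T10 (Rule 5). Holding K31 grants L37 (Rule 7). Holding L37 and T10 grants K36 (Rule 4). Holding K36 grants ivory-code (Rule 3). [4 rule applications]
L37 needs fewer.

L37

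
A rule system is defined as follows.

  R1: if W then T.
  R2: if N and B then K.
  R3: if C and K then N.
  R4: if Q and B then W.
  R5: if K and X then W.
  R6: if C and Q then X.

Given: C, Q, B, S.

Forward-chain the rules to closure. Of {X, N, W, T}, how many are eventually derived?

From C and Q, R6 gives X.
Q and B hold, so W follows (R4).
W holds, so T follows (R1).
X: reached.
N would need C and K (R3), but K is never established.
W: reached.
T: reached.
Reached: X, W, and T — 3 of the 4.

3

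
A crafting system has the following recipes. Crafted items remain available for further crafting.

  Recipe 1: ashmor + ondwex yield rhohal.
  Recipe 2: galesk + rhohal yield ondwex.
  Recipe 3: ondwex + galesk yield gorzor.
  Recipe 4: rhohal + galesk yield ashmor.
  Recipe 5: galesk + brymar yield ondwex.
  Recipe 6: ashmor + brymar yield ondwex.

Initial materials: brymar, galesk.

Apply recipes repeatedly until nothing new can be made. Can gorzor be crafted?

Using Recipe 5, galesk and brymar make ondwex.
ondwex + galesk → gorzor (Recipe 3).

Yes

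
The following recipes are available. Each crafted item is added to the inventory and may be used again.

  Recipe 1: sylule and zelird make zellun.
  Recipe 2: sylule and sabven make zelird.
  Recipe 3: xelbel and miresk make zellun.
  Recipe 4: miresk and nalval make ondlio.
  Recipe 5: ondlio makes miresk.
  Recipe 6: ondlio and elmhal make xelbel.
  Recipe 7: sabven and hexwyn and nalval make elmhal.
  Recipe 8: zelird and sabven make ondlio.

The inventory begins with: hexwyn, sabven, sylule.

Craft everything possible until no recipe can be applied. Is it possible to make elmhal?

No

elmhal would need sabven, hexwyn, and nalval (Recipe 7), but nalval is never obtained.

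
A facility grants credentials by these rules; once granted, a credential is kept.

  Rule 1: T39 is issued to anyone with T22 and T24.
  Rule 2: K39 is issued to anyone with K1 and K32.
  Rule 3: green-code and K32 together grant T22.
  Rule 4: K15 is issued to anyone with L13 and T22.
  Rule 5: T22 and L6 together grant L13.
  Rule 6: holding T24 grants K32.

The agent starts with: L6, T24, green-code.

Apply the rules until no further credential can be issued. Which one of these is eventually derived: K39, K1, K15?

K15

Holding T24 grants K32 (Rule 6).
Holding green-code and K32 grants T22 (Rule 3).
Holding T22 and L6 grants L13 (Rule 5).
Holding L13 and T22 grants K15 (Rule 4).
No rule produces K1, and it is not given. K39 would need K1 and K32 (Rule 2), but K1 is never granted.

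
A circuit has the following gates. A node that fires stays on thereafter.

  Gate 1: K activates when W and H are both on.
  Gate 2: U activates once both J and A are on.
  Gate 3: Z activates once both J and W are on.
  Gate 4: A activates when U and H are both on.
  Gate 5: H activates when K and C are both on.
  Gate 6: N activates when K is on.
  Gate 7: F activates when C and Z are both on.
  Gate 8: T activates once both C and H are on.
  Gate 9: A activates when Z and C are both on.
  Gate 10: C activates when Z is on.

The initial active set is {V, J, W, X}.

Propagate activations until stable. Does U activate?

J and W are on, so Z activates (Gate 3).
Z is on, so C activates (Gate 10).
Gate 9: Z and C on → A on.
Gate 2: J and A on → U on.

Yes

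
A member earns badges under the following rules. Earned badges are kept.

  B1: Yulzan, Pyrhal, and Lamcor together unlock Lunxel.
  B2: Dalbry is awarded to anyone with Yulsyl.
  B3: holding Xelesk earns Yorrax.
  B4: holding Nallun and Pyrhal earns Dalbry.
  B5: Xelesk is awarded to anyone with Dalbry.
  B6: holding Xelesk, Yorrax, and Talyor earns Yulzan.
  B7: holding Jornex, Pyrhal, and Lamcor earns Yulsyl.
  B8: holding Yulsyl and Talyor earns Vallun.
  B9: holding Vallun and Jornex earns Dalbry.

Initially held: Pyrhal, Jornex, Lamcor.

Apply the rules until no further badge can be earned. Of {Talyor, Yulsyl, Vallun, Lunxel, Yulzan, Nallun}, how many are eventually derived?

With Jornex, Pyrhal, and Lamcor, Yulsyl is earned (B7).
No rule produces Talyor, and it is not given.
Yulsyl: reached.
Vallun would need Yulsyl and Talyor (B8), but Talyor is never earned.
Lunxel would need Yulzan, Pyrhal, and Lamcor (B1), but Yulzan is never earned.
Yulzan would need Xelesk, Yorrax, and Talyor (B6), but Talyor is never earned.
No rule produces Nallun, and it is not given.
Reached: Yulsyl — 1 of the 6.

1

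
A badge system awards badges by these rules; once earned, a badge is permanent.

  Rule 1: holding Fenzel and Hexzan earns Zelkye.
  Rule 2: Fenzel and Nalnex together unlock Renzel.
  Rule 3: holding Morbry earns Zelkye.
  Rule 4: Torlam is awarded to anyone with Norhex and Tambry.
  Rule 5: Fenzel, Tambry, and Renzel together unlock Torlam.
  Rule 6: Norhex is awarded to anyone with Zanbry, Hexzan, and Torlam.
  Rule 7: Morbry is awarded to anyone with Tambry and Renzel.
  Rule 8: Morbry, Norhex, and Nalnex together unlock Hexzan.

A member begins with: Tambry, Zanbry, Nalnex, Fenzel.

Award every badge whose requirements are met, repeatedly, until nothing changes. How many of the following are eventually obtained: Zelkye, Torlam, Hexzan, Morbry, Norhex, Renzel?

With Fenzel and Nalnex, Renzel is earned (Rule 2).
With Fenzel, Tambry, and Renzel, Torlam is earned (Rule 5).
With Tambry and Renzel, Morbry is earned (Rule 7).
With Morbry, Zelkye is earned (Rule 3).
Zelkye: reached.
Torlam: reached.
Hexzan would need Morbry, Norhex, and Nalnex (Rule 8), but Norhex is never earned.
Morbry: reached.
Norhex would need Zanbry, Hexzan, and Torlam (Rule 6), but Hexzan is never earned.
Renzel: reached.
Reached: Zelkye, Torlam, Morbry, and Renzel — 4 of the 6.

4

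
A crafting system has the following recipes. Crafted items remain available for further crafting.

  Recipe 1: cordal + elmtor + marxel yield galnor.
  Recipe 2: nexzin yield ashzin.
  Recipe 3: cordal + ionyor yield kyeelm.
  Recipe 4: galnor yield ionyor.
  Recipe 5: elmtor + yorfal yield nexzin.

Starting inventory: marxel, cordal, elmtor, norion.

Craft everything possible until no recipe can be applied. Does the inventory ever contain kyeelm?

Yes

Using Recipe 1, cordal, elmtor, and marxel make galnor.
galnor → ionyor (Recipe 4).
cordal + ionyor → kyeelm (Recipe 3).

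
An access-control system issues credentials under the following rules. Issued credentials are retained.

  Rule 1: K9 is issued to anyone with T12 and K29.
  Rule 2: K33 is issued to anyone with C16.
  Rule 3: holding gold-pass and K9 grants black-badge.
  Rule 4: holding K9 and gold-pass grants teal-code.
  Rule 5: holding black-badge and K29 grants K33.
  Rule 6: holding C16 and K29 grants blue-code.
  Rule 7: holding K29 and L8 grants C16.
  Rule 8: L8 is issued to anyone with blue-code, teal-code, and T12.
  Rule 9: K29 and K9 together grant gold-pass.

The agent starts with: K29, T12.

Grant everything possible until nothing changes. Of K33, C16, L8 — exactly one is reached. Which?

K33

Holding T12 and K29 grants K9 (Rule 1).
Holding K29 and K9 grants gold-pass (Rule 9).
Holding gold-pass and K9 grants black-badge (Rule 3).
Holding black-badge and K29 grants K33 (Rule 5).
C16 would need K29 and L8 (Rule 7), but L8 is never granted. L8 would need blue-code, teal-code, and T12 (Rule 8), but blue-code is never granted.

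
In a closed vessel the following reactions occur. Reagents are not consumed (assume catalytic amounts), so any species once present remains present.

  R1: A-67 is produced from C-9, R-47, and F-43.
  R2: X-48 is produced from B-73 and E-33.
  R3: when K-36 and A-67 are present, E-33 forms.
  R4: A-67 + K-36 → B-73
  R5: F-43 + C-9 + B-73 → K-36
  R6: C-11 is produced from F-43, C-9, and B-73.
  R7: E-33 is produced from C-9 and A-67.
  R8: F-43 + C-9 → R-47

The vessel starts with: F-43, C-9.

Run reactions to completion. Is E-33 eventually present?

F-43 and C-9 present → R-47 forms (R8).
C-9, R-47, and F-43 present → A-67 forms (R1).
C-9 and A-67 present → E-33 forms (R7).

Yes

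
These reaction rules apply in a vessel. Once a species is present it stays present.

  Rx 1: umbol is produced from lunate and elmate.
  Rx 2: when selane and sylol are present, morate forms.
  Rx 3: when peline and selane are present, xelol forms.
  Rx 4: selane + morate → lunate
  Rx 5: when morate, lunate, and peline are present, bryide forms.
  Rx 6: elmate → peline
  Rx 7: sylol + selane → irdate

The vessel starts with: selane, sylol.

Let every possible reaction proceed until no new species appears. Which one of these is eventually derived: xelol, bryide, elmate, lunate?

selane and sylol present → morate forms (Rx 2).
selane and morate present → lunate forms (Rx 4).
xelol would need peline and selane (Rx 3), but peline never forms. No rule produces elmate, and it is not given. bryide would need morate, lunate, and peline (Rx 5), but peline never forms.

lunate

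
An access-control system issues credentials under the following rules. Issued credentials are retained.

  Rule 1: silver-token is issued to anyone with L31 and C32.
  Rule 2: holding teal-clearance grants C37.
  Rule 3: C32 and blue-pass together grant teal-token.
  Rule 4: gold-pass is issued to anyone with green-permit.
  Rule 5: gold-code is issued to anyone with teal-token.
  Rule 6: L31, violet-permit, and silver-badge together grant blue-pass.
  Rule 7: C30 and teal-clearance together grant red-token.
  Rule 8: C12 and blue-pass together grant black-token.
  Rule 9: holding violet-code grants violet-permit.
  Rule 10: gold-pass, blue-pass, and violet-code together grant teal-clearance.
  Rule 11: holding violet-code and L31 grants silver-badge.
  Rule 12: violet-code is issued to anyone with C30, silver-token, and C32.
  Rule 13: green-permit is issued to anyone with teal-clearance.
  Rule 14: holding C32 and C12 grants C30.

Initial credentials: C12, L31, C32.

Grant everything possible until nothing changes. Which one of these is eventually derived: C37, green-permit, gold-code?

Holding L31 and C32 grants silver-token (Rule 1).
Holding C32 and C12 grants C30 (Rule 14).
Holding C30, silver-token, and C32 grants violet-code (Rule 12).
Holding violet-code grants violet-permit (Rule 9).
Holding violet-code and L31 grants silver-badge (Rule 11).
Holding L31, violet-permit, and silver-badge grants blue-pass (Rule 6).
Holding C32 and blue-pass grants teal-token (Rule 3).
Holding teal-token grants gold-code (Rule 5).
C37 would need teal-clearance (Rule 2), but teal-clearance is never granted. green-permit would need teal-clearance (Rule 13), but teal-clearance is never granted.

gold-code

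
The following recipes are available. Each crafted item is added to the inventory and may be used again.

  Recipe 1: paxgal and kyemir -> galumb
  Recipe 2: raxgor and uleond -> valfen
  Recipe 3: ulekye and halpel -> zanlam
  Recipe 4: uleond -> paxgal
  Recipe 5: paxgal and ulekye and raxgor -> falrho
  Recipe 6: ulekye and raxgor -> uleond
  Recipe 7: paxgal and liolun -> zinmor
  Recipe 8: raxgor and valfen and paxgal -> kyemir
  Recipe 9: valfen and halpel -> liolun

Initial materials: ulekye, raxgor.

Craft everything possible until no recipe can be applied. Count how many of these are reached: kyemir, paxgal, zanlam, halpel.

ulekye and raxgor -> uleond (Recipe 6).
raxgor and uleond -> valfen (Recipe 2).
Using Recipe 4, uleond makes paxgal.
raxgor and valfen and paxgal -> kyemir (Recipe 8).
kyemir: reached.
paxgal: reached.
zanlam would need ulekye and halpel (Recipe 3), but halpel is never obtained.
No rule produces halpel, and it is not given.
Reached: kyemir and paxgal — 2 of the 4.

2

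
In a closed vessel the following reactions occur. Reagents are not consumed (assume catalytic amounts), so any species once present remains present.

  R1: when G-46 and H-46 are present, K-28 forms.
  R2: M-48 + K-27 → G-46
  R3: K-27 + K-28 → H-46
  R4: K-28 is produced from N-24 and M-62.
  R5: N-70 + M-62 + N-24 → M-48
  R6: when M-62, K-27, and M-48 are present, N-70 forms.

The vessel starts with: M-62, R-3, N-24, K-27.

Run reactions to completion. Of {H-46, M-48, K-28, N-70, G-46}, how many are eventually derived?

2

N-24 and M-62 present → K-28 forms (R4).
K-27 and K-28 present → H-46 forms (R3).
H-46: reached.
M-48 would need N-70, M-62, and N-24 (R5), but N-70 never forms.
K-28: reached.
N-70 would need M-62, K-27, and M-48 (R6), but M-48 never forms.
G-46 would need M-48 and K-27 (R2), but M-48 never forms.
Reached: H-46 and K-28 — 2 of the 5.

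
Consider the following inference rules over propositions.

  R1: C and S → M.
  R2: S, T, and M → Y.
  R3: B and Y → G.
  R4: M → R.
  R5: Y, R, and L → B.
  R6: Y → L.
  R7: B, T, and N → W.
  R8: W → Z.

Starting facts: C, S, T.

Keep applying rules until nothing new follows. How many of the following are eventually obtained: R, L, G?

3

From C and S, R1 gives M.
S, T, and M hold, so Y follows (R2).
From M, R4 gives R.
From Y, R6 gives L.
From Y, R, and L, R5 gives B.
From B and Y, R3 gives G.
R: reached.
L: reached.
G: reached.
All 3 are reached.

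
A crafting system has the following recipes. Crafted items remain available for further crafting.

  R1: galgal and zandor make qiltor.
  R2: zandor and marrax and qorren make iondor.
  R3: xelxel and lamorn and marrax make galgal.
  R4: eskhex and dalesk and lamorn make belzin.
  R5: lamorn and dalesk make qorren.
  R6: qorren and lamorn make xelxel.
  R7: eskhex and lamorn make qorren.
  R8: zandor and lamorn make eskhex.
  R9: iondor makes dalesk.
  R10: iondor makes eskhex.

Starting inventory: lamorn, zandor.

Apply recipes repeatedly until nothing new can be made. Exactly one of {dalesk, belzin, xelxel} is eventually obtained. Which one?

xelxel

Using R8, zandor and lamorn make eskhex.
eskhex and lamorn → qorren (R7).
qorren and lamorn → xelxel (R6).
dalesk would need iondor (R9), but iondor is never obtained. belzin would need eskhex, dalesk, and lamorn (R4), but dalesk is never obtained.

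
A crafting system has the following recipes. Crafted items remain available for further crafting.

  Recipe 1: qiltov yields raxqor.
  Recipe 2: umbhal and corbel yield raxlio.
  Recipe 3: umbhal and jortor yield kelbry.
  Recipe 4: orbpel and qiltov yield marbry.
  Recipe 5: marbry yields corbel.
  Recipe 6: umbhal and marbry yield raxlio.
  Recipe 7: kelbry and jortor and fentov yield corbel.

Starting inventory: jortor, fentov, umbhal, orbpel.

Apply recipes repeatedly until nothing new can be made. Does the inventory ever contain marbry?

marbry would need orbpel and qiltov (Recipe 4), but qiltov is never obtained.

No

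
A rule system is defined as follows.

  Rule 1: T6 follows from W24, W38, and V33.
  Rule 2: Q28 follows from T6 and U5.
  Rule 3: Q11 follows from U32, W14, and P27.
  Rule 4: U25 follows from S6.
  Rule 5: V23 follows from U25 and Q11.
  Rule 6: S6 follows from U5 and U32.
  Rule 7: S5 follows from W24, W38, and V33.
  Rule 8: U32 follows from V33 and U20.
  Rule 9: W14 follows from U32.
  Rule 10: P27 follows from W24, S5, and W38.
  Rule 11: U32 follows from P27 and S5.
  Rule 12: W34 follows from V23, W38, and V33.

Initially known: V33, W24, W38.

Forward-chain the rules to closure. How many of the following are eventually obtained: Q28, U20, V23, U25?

Q28 would need T6 and U5 (Rule 2), but U5 is never established.
No rule produces U20, and it is not given.
V23 would need U25 and Q11 (Rule 5), but U25 is never established.
U25 would need S6 (Rule 4), but S6 is never established.
None of the 4 are reached.

0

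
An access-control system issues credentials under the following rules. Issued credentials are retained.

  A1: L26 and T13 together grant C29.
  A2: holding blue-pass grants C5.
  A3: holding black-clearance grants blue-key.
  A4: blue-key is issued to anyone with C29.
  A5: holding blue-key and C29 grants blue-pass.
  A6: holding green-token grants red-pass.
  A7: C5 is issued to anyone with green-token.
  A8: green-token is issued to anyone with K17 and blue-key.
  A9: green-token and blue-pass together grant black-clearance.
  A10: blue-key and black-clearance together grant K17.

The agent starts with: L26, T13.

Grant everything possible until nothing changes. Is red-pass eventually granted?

red-pass would need green-token (A6), but green-token is never granted.

No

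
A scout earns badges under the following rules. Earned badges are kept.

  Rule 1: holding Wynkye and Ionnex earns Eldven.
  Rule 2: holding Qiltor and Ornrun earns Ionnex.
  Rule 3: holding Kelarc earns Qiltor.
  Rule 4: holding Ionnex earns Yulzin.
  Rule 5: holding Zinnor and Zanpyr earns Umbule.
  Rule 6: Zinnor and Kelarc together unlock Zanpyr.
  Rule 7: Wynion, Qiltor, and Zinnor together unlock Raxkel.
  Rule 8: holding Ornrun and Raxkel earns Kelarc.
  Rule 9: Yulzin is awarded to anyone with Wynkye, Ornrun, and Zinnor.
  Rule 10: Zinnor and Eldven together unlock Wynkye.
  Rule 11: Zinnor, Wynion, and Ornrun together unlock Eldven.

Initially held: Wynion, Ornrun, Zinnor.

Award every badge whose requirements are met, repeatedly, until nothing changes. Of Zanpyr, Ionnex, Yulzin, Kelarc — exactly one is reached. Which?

With Zinnor, Wynion, and Ornrun, Eldven is earned (Rule 11).
With Zinnor and Eldven, Wynkye is earned (Rule 10).
With Wynkye, Ornrun, and Zinnor, Yulzin is earned (Rule 9).
Ionnex would need Qiltor and Ornrun (Rule 2), but Qiltor is never earned. Zanpyr would need Zinnor and Kelarc (Rule 6), but Kelarc is never earned. Kelarc would need Ornrun and Raxkel (Rule 8), but Raxkel is never earned.

Yulzin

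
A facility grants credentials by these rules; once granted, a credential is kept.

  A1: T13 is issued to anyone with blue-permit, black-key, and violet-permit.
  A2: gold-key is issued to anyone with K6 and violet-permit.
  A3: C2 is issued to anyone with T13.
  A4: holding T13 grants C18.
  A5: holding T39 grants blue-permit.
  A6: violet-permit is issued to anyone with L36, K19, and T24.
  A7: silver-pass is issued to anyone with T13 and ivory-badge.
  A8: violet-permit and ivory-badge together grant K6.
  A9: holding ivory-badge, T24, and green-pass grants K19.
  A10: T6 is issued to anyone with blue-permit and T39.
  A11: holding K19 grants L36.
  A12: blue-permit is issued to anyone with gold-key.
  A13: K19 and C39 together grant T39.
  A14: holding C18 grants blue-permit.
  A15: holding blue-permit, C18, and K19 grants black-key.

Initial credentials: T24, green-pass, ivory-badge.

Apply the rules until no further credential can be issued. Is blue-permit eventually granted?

Holding ivory-badge, T24, and green-pass grants K19 (A9).
Holding K19 grants L36 (A11).
Holding L36, K19, and T24 grants violet-permit (A6).
Holding violet-permit and ivory-badge grants K6 (A8).
Holding K6 and violet-permit grants gold-key (A2).
Holding gold-key grants blue-permit (A12).

Yes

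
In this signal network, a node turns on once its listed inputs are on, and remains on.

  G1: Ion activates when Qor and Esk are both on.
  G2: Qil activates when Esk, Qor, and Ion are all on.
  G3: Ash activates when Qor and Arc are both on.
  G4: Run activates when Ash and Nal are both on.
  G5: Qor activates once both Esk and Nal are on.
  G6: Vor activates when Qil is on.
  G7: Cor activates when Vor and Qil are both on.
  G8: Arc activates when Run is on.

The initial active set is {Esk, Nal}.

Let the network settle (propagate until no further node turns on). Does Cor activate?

Yes

G5: Esk and Nal on → Qor on.
Qor and Esk are on, so Ion activates (G1).
G2: Esk, Qor, and Ion on → Qil on.
Qil is on, so Vor activates (G6).
Vor and Qil are on, so Cor activates (G7).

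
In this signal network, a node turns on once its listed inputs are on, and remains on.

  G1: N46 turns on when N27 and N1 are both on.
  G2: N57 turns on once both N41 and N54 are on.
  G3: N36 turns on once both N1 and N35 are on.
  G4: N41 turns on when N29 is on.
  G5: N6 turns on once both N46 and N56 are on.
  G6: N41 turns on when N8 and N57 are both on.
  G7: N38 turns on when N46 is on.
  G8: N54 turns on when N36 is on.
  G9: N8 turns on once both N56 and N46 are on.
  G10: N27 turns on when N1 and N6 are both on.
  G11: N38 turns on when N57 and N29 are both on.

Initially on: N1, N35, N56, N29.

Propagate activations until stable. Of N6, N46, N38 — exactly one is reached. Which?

N1 and N35 are on, so N36 turns on (G3).
N29 is on, so N41 turns on (G4).
G8: N36 on → N54 on.
N41 and N54 are on, so N57 turns on (G2).
G11: N57 and N29 on → N38 on.
N46 would need N27 and N1 (G1), but N27 never turns on. N6 would need N46 and N56 (G5), but N46 never turns on.

N38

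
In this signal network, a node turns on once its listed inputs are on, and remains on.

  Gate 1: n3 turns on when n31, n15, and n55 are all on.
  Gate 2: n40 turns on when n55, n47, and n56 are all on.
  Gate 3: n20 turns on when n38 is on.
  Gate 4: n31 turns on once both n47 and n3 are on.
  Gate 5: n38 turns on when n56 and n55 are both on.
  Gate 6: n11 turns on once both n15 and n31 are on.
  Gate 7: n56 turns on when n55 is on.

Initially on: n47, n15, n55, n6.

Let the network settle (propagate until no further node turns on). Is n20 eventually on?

Gate 7: n55 on → n56 on.
n56 and n55 are on, so n38 turns on (Gate 5).
n38 is on, so n20 turns on (Gate 3).

Yes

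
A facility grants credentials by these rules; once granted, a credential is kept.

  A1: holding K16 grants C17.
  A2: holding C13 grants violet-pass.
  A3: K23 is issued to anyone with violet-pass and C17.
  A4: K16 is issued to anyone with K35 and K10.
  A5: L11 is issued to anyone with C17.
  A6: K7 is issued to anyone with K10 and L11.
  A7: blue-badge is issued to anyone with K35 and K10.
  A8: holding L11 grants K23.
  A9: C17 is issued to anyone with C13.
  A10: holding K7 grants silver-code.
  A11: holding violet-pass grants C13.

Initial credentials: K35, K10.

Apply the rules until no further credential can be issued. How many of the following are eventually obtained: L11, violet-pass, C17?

2

Holding K35 and K10 grants K16 (A4).
Holding K16 grants C17 (A1).
Holding C17 grants L11 (A5).
L11: reached.
violet-pass would need C13 (A2), but C13 is never granted.
C17: reached.
Reached: L11 and C17 — 2 of the 3.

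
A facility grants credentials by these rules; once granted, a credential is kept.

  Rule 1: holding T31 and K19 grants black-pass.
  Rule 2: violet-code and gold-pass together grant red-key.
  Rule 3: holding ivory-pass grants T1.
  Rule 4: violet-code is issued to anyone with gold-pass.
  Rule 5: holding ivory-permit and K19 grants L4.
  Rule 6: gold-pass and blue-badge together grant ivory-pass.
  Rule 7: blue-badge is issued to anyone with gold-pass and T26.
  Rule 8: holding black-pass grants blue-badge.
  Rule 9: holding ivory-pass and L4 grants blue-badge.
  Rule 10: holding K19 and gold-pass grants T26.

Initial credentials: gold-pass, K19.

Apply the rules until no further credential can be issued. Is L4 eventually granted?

L4 would need ivory-permit and K19 (Rule 5), but ivory-permit is never granted.

No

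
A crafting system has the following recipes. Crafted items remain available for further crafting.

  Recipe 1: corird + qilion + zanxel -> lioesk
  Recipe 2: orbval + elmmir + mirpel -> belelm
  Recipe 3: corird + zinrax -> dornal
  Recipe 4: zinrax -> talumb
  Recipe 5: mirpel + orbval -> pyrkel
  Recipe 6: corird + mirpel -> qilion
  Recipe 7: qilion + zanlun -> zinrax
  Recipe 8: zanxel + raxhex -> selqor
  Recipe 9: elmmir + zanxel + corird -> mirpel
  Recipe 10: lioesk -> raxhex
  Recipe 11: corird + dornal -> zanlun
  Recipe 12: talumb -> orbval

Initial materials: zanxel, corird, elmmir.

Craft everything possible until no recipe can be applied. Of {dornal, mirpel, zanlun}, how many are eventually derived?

elmmir + zanxel + corird -> mirpel (Recipe 9).
dornal would need corird and zinrax (Recipe 3), but zinrax is never obtained.
mirpel: reached.
zanlun would need corird and dornal (Recipe 11), but dornal is never obtained.
Reached: mirpel — 1 of the 3.

1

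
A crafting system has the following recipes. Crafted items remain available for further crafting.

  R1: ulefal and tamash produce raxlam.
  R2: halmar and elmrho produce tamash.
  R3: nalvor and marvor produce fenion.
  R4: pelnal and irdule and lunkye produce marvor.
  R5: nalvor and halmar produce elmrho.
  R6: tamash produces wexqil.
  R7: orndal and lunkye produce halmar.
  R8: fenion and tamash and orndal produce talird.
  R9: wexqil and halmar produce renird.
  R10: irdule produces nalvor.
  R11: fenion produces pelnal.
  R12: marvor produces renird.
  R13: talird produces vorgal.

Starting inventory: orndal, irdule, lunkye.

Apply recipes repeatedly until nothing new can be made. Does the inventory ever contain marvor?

marvor would need pelnal, irdule, and lunkye (R4), but pelnal is never obtained.

No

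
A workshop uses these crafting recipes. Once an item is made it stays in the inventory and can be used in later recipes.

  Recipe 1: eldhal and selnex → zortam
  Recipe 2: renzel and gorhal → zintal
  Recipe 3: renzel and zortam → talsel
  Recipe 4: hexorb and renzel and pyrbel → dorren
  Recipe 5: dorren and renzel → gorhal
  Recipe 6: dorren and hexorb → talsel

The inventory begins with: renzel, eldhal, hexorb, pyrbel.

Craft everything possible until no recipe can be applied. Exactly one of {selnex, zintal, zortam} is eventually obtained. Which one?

zintal

Using Recipe 4, hexorb, renzel, and pyrbel make dorren.
Using Recipe 5, dorren and renzel make gorhal.
Using Recipe 2, renzel and gorhal make zintal.
No rule produces selnex, and it is not given. zortam would need eldhal and selnex (Recipe 1), but selnex is never obtained.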